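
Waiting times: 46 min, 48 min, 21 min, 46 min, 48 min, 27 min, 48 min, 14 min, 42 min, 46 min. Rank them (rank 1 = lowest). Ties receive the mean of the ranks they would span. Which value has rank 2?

Sorted (ascending): 14, 21, 27, 42, 46, 46, 46, 48, 48, 48
The 3 values of 46 occupy positions 5–7 → average rank 6.
The 3 values of 48 occupy positions 8–10 → average rank 9.
Rank 2 → value 21.

21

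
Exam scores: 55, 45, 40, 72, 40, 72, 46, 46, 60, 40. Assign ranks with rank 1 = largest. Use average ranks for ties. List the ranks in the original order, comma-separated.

Sorted (descending): 72, 72, 60, 55, 46, 46, 45, 40, 40, 40
The 2 values of 72 occupy positions 1–2 → average rank (1+2)/2 = 1.5.
The 2 values of 46 occupy positions 5–6 → average rank (5+6)/2 = 5.5.
The 3 values of 40 occupy positions 8–10 → average rank 9.

4, 7, 9, 1.5, 9, 1.5, 5.5, 5.5, 3, 9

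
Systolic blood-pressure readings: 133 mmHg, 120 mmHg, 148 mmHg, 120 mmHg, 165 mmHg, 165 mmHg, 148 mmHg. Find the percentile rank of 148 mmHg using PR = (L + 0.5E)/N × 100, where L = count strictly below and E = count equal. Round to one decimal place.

57.1

N = 7.
Strictly below 148: 3. Equal to 148: 2.
PR = (3 + 0.5·2)/7 × 100 = 57.1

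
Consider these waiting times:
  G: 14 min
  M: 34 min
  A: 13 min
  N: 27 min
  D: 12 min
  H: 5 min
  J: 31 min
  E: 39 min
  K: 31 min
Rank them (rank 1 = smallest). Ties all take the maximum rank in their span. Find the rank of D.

Sorted (ascending): 5, 12, 13, 14, 27, 31, 31, 34, 39
The 2 values of 31 occupy positions 6–7 → each gets rank 7.
D has value 12 min → rank 2.

2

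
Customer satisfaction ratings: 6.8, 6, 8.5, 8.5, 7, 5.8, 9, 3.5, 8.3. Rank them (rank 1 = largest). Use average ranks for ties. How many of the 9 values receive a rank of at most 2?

Sorted (descending): 9, 8.5, 8.5, 8.3, 7, 6.8, 6, 5.8, 3.5
The 2 values of 8.5 occupy positions 2–3 → average rank (2+3)/2 = 2.5.
Ranks ≤ 2: {1} → 1 value.

1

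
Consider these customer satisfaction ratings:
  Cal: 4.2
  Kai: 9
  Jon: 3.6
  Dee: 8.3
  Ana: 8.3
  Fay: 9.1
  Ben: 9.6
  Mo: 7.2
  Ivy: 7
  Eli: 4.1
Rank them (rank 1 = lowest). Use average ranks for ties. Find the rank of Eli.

Sorted (ascending): 3.6, 4.1, 4.2, 7, 7.2, 8.3, 8.3, 9, 9.1, 9.6
The 2 values of 8.3 occupy positions 6–7 → average rank (6+7)/2 = 6.5.
Eli has value 4.1 → rank 2.

2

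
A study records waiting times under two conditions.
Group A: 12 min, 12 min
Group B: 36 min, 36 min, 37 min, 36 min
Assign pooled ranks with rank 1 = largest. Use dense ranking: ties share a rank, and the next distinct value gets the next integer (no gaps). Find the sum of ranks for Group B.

7

Sorted (descending): 37, 36, 36, 36, 12, 12
The 3 values of 36 share dense rank 2.
The 2 values of 12 share dense rank 3.
Remaining distinct values take the next consecutive integers.
Group B values → pooled ranks: 36→2, 36→2, 37→1, 36→2
Rank sum = 2 + 2 + 1 + 2 = 7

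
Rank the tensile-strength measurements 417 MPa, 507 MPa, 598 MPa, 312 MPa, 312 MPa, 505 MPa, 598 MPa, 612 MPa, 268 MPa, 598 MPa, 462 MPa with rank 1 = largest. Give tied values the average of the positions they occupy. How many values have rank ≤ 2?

Sorted (descending): 612, 598, 598, 598, 507, 505, 462, 417, 312, 312, 268
The 3 values of 598 occupy positions 2–4 → average rank 3.
The 2 values of 312 occupy positions 9–10 → average rank (9+10)/2 = 9.5.
Ranks ≤ 2: {1} → 1 value.

1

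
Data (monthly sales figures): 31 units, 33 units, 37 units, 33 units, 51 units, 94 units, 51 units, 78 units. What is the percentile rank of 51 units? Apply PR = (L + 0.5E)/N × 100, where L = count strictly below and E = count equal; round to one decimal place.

N = 8.
Strictly below 51: 4. Equal to 51: 2.
PR = (4 + 0.5·2)/8 × 100 = 62.5

62.5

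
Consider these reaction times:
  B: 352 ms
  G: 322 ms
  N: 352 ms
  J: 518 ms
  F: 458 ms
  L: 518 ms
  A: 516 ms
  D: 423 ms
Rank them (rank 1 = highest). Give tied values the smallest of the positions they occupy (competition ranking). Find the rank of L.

Sorted (descending): 518, 518, 516, 458, 423, 352, 352, 322
The 2 values of 518 occupy positions 1–2 → each gets rank 1.
The 2 values of 352 occupy positions 6–7 → each gets rank 6.
L has value 518 ms → rank 1.

1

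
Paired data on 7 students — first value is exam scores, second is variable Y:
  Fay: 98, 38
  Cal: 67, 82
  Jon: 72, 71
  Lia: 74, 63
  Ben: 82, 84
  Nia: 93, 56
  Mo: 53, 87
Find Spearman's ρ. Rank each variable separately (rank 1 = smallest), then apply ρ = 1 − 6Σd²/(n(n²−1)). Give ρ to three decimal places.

-0.786

Ranks of variable 1: 7, 2, 3, 4, 5, 6, 1
Ranks of variable 2: 1, 5, 4, 3, 6, 2, 7
d = r₁ − r₂: 6, -3, -1, 1, -1, 4, -6
d²: 36, 9, 1, 1, 1, 16, 36; Σd² = 100
ρ = 1 − 6·100/(7·48) = 1 − 600/336 = -0.786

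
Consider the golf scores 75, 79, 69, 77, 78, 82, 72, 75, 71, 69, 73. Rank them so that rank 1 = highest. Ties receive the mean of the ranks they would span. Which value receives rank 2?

Sorted (descending): 82, 79, 78, 77, 75, 75, 73, 72, 71, 69, 69
The 2 values of 75 occupy positions 5–6 → average rank (5+6)/2 = 5.5.
The 2 values of 69 occupy positions 10–11 → average rank (10+11)/2 = 10.5.
Rank 2 → value 79.

79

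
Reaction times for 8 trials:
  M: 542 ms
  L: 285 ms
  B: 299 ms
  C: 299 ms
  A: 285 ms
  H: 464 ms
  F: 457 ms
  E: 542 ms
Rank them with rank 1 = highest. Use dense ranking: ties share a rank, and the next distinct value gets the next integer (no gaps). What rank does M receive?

1

Sorted (descending): 542, 542, 464, 457, 299, 299, 285, 285
The 2 values of 542 share dense rank 1.
The 2 values of 299 share dense rank 4.
The 2 values of 285 share dense rank 5.
Remaining distinct values take the next consecutive integers.
M has value 542 ms → rank 1.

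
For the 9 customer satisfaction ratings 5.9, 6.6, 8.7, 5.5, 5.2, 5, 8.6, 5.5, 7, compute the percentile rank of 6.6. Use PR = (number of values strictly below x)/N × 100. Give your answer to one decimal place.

N = 9.
Strictly below 6.6: 5. Equal to 6.6: 1.
PR = 5/9 × 100 = 55.6

55.6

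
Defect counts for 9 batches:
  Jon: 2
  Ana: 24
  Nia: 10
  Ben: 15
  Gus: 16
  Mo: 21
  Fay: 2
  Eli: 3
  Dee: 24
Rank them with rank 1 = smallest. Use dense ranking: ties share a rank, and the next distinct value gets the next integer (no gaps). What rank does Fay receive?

Sorted (ascending): 2, 2, 3, 10, 15, 16, 21, 24, 24
The 2 values of 2 share dense rank 1.
The 2 values of 24 share dense rank 7.
Remaining distinct values take the next consecutive integers.
Fay has value 2 → rank 1.

1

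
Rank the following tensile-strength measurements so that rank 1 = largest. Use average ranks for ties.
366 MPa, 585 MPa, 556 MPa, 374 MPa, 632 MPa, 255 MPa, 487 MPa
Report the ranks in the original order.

Sorted (descending): 632, 585, 556, 487, 374, 366, 255
No ties — each value takes its position as its rank.

6, 2, 3, 5, 1, 7, 4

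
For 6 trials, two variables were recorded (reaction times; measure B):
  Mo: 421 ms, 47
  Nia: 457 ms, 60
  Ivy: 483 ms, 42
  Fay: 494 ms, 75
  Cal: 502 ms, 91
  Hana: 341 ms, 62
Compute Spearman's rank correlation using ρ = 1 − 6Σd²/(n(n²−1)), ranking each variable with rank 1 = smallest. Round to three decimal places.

0.486

Ranks of variable 1: 2, 3, 4, 5, 6, 1
Ranks of variable 2: 2, 3, 1, 5, 6, 4
d = r₁ − r₂: 0, 0, 3, 0, 0, -3
d²: 0, 0, 9, 0, 0, 9; Σd² = 18
ρ = 1 − 6·18/(6·35) = 1 − 108/210 = 0.486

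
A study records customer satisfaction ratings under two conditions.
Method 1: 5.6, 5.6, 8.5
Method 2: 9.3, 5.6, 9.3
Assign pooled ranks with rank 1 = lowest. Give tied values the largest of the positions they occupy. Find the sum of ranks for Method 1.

Sorted (ascending): 5.6, 5.6, 5.6, 8.5, 9.3, 9.3
The 3 values of 5.6 occupy positions 1–3 → each gets rank 3.
The 2 values of 9.3 occupy positions 5–6 → each gets rank 6.
Method 1 values → pooled ranks: 5.6→3, 5.6→3, 8.5→4
Rank sum = 3 + 3 + 4 = 10

10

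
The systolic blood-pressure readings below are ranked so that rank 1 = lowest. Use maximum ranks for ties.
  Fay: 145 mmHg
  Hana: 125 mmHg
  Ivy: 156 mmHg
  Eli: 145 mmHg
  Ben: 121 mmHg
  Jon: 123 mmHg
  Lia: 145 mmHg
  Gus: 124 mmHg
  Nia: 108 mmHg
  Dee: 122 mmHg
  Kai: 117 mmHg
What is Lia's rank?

10

Sorted (ascending): 108, 117, 121, 122, 123, 124, 125, 145, 145, 145, 156
The 3 values of 145 occupy positions 8–10 → each gets rank 10.
Lia has value 145 mmHg → rank 10.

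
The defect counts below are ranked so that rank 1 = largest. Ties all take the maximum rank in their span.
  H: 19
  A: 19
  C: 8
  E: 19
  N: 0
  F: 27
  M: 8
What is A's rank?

4

Sorted (descending): 27, 19, 19, 19, 8, 8, 0
The 3 values of 19 occupy positions 2–4 → each gets rank 4.
The 2 values of 8 occupy positions 5–6 → each gets rank 6.
A has value 19 → rank 4.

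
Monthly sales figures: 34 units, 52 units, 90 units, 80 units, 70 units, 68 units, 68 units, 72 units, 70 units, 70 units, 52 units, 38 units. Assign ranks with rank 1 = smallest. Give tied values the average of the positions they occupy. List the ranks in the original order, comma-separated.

1, 3.5, 12, 11, 8, 5.5, 5.5, 10, 8, 8, 3.5, 2

Sorted (ascending): 34, 38, 52, 52, 68, 68, 70, 70, 70, 72, 80, 90
The 2 values of 52 occupy positions 3–4 → average rank (3+4)/2 = 3.5.
The 2 values of 68 occupy positions 5–6 → average rank (5+6)/2 = 5.5.
The 3 values of 70 occupy positions 7–9 → average rank 8.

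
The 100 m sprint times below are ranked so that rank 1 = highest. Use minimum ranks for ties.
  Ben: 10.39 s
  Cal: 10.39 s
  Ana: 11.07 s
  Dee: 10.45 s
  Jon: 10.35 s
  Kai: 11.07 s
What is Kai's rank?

Sorted (descending): 11.07, 11.07, 10.45, 10.39, 10.39, 10.35
The 2 values of 11.07 occupy positions 1–2 → each gets rank 1.
The 2 values of 10.39 occupy positions 4–5 → each gets rank 4.
Kai has value 11.07 s → rank 1.

1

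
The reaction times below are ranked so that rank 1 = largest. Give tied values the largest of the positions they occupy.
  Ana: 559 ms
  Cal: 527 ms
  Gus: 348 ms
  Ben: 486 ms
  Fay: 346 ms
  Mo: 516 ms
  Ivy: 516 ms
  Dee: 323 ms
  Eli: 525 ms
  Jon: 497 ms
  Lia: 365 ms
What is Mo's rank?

Sorted (descending): 559, 527, 525, 516, 516, 497, 486, 365, 348, 346, 323
The 2 values of 516 occupy positions 4–5 → each gets rank 5.
Mo has value 516 ms → rank 5.

5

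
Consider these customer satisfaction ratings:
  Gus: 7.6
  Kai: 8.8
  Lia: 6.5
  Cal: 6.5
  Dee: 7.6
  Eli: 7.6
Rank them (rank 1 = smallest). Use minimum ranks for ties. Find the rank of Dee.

Sorted (ascending): 6.5, 6.5, 7.6, 7.6, 7.6, 8.8
The 2 values of 6.5 occupy positions 1–2 → each gets rank 1.
The 3 values of 7.6 occupy positions 3–5 → each gets rank 3.
Dee has value 7.6 → rank 3.

3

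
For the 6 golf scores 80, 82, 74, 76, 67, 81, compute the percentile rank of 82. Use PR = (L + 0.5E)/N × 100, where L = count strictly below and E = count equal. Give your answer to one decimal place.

N = 6.
Strictly below 82: 5. Equal to 82: 1.
PR = (5 + 0.5·1)/6 × 100 = 91.7

91.7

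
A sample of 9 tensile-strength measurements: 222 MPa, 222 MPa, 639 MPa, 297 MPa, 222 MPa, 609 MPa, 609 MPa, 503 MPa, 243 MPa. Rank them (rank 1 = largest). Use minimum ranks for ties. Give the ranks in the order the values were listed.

7, 7, 1, 5, 7, 2, 2, 4, 6

Sorted (descending): 639, 609, 609, 503, 297, 243, 222, 222, 222
The 2 values of 609 occupy positions 2–3 → each gets rank 2.
The 3 values of 222 occupy positions 7–9 → each gets rank 7.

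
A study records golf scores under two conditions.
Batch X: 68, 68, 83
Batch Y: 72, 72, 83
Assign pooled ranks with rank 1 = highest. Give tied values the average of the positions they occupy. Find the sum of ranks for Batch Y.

8.5

Sorted (descending): 83, 83, 72, 72, 68, 68
The 2 values of 83 occupy positions 1–2 → average rank (1+2)/2 = 1.5.
The 2 values of 72 occupy positions 3–4 → average rank (3+4)/2 = 3.5.
The 2 values of 68 occupy positions 5–6 → average rank (5+6)/2 = 5.5.
Batch Y values → pooled ranks: 72→3.5, 72→3.5, 83→1.5
Rank sum = 3.5 + 3.5 + 1.5 = 8.5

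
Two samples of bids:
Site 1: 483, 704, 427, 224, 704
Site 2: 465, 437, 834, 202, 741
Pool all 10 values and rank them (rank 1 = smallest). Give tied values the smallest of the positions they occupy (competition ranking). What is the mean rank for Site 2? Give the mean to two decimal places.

Sorted (ascending): 202, 224, 427, 437, 465, 483, 704, 704, 741, 834
The 2 values of 704 occupy positions 7–8 → each gets rank 7.
Site 2 values → pooled ranks: 465→5, 437→4, 834→10, 202→1, 741→9
Mean rank = (5 + 4 + 10 + 1 + 9) / 5 = 5.80

5.80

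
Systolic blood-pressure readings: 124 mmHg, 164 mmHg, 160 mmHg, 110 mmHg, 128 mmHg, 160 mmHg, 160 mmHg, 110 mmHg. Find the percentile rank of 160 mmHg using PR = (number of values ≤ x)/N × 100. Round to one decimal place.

N = 8.
Strictly below 160: 4. Equal to 160: 3.
PR = 7/8 × 100 = 87.5

87.5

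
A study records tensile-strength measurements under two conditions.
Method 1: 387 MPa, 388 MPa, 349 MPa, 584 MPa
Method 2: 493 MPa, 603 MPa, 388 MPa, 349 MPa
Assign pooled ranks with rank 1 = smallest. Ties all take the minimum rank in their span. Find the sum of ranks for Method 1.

15

Sorted (ascending): 349, 349, 387, 388, 388, 493, 584, 603
The 2 values of 349 occupy positions 1–2 → each gets rank 1.
The 2 values of 388 occupy positions 4–5 → each gets rank 4.
Method 1 values → pooled ranks: 387→3, 388→4, 349→1, 584→7
Rank sum = 3 + 4 + 1 + 7 = 15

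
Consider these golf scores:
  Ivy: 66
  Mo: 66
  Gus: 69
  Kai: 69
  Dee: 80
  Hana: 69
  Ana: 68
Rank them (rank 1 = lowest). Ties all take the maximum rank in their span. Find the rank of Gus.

6

Sorted (ascending): 66, 66, 68, 69, 69, 69, 80
The 2 values of 66 occupy positions 1–2 → each gets rank 2.
The 3 values of 69 occupy positions 4–6 → each gets rank 6.
Gus has value 69 → rank 6.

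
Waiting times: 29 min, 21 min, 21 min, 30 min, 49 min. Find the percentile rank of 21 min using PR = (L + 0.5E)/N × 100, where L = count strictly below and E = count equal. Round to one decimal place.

20.0

N = 5.
Strictly below 21: 0. Equal to 21: 2.
PR = (0 + 0.5·2)/5 × 100 = 20.0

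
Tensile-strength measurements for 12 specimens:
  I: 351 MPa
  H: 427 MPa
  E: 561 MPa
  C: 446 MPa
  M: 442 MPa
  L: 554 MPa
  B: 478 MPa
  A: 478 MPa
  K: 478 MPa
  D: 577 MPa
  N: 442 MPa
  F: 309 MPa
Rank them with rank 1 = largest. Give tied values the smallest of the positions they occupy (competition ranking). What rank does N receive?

8

Sorted (descending): 577, 561, 554, 478, 478, 478, 446, 442, 442, 427, 351, 309
The 3 values of 478 occupy positions 4–6 → each gets rank 4.
The 2 values of 442 occupy positions 8–9 → each gets rank 8.
N has value 442 MPa → rank 8.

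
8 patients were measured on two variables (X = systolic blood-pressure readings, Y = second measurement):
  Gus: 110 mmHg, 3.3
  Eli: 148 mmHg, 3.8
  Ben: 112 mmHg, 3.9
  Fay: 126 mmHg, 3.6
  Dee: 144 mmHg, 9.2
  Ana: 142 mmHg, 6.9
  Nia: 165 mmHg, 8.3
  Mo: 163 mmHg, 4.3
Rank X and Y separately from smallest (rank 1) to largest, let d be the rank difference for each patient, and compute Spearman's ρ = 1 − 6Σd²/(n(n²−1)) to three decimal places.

Ranks of variable 1: 1, 6, 2, 3, 5, 4, 8, 7
Ranks of variable 2: 1, 3, 4, 2, 8, 6, 7, 5
d = r₁ − r₂: 0, 3, -2, 1, -3, -2, 1, 2
d²: 0, 9, 4, 1, 9, 4, 1, 4; Σd² = 32
ρ = 1 − 6·32/(8·63) = 1 − 192/504 = 0.619

0.619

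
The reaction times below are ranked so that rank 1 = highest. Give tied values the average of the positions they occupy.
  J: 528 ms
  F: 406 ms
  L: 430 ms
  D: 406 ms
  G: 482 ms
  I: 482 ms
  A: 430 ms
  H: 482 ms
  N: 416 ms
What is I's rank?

Sorted (descending): 528, 482, 482, 482, 430, 430, 416, 406, 406
The 3 values of 482 occupy positions 2–4 → average rank 3.
The 2 values of 430 occupy positions 5–6 → average rank (5+6)/2 = 5.5.
The 2 values of 406 occupy positions 8–9 → average rank (8+9)/2 = 8.5.
I has value 482 ms → rank 3.

3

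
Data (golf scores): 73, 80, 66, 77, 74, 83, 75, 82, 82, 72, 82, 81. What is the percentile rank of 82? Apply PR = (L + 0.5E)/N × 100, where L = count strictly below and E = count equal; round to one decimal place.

79.2

N = 12.
Strictly below 82: 8. Equal to 82: 3.
PR = (8 + 0.5·3)/12 × 100 = 79.2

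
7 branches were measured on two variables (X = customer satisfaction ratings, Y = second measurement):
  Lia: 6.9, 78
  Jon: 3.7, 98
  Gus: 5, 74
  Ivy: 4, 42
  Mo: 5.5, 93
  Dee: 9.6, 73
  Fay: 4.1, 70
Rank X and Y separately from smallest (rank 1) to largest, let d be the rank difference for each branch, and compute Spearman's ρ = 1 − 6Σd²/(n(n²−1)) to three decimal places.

0.000

Ranks of variable 1: 6, 1, 4, 2, 5, 7, 3
Ranks of variable 2: 5, 7, 4, 1, 6, 3, 2
d = r₁ − r₂: 1, -6, 0, 1, -1, 4, 1
d²: 1, 36, 0, 1, 1, 16, 1; Σd² = 56
ρ = 1 − 6·56/(7·48) = 1 − 336/336 = 0.000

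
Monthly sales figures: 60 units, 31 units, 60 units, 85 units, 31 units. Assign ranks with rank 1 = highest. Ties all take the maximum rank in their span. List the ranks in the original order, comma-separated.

Sorted (descending): 85, 60, 60, 31, 31
The 2 values of 60 occupy positions 2–3 → each gets rank 3.
The 2 values of 31 occupy positions 4–5 → each gets rank 5.

3, 5, 3, 1, 5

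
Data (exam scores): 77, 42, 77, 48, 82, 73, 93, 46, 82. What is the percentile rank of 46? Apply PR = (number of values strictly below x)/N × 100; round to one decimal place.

11.1

N = 9.
Strictly below 46: 1. Equal to 46: 1.
PR = 1/9 × 100 = 11.1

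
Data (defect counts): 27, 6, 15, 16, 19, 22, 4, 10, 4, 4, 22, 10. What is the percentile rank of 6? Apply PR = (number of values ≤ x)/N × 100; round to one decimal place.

N = 12.
Strictly below 6: 3. Equal to 6: 1.
PR = 4/12 × 100 = 33.3

33.3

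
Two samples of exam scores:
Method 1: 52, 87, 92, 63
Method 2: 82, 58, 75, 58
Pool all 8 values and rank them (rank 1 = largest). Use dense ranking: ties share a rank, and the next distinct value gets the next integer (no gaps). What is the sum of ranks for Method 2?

Sorted (descending): 92, 87, 82, 75, 63, 58, 58, 52
The 2 values of 58 share dense rank 6.
Remaining distinct values take the next consecutive integers.
Method 2 values → pooled ranks: 82→3, 58→6, 75→4, 58→6
Rank sum = 3 + 6 + 4 + 6 = 19

19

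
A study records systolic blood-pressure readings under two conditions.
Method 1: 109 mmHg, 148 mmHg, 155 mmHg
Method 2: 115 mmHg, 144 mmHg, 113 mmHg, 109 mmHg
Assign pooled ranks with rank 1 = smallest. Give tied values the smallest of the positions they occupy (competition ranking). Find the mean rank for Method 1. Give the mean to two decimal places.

4.67

Sorted (ascending): 109, 109, 113, 115, 144, 148, 155
The 2 values of 109 occupy positions 1–2 → each gets rank 1.
Method 1 values → pooled ranks: 109→1, 148→6, 155→7
Mean rank = (1 + 6 + 7) / 3 = 4.67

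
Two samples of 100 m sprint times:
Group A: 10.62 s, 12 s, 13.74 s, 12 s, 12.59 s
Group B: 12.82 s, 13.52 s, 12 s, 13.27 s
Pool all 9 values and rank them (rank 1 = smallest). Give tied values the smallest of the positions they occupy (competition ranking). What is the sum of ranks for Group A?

19

Sorted (ascending): 10.62, 12, 12, 12, 12.59, 12.82, 13.27, 13.52, 13.74
The 3 values of 12 occupy positions 2–4 → each gets rank 2.
Group A values → pooled ranks: 10.62→1, 12→2, 13.74→9, 12→2, 12.59→5
Rank sum = 1 + 2 + 9 + 2 + 5 = 19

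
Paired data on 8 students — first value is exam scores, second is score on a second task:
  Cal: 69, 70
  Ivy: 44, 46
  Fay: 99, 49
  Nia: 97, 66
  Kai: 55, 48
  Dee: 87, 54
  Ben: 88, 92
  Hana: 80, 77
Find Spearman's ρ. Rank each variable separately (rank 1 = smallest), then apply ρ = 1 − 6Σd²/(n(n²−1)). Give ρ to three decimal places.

0.381

Ranks of variable 1: 3, 1, 8, 7, 2, 5, 6, 4
Ranks of variable 2: 6, 1, 3, 5, 2, 4, 8, 7
d = r₁ − r₂: -3, 0, 5, 2, 0, 1, -2, -3
d²: 9, 0, 25, 4, 0, 1, 4, 9; Σd² = 52
ρ = 1 − 6·52/(8·63) = 1 − 312/504 = 0.381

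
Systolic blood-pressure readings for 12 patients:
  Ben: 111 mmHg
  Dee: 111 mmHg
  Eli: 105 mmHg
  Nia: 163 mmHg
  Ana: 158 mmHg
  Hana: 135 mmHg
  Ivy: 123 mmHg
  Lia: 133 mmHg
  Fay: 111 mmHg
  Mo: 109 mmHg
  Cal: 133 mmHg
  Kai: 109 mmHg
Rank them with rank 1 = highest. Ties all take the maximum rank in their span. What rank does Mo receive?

Sorted (descending): 163, 158, 135, 133, 133, 123, 111, 111, 111, 109, 109, 105
The 2 values of 133 occupy positions 4–5 → each gets rank 5.
The 3 values of 111 occupy positions 7–9 → each gets rank 9.
The 2 values of 109 occupy positions 10–11 → each gets rank 11.
Mo has value 109 mmHg → rank 11.

11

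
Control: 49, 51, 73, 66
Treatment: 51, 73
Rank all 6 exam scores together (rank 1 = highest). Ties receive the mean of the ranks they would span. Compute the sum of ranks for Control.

15

Sorted (descending): 73, 73, 66, 51, 51, 49
The 2 values of 73 occupy positions 1–2 → average rank (1+2)/2 = 1.5.
The 2 values of 51 occupy positions 4–5 → average rank (4+5)/2 = 4.5.
Control values → pooled ranks: 49→6, 51→4.5, 73→1.5, 66→3
Rank sum = 6 + 4.5 + 1.5 + 3 = 15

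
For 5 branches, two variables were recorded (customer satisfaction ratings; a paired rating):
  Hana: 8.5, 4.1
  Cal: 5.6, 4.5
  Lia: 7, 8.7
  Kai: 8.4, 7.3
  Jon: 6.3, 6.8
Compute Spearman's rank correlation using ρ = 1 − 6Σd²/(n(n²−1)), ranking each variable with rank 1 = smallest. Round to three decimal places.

Ranks of variable 1: 5, 1, 3, 4, 2
Ranks of variable 2: 1, 2, 5, 4, 3
d = r₁ − r₂: 4, -1, -2, 0, -1
d²: 16, 1, 4, 0, 1; Σd² = 22
ρ = 1 − 6·22/(5·24) = 1 − 132/120 = -0.100

-0.100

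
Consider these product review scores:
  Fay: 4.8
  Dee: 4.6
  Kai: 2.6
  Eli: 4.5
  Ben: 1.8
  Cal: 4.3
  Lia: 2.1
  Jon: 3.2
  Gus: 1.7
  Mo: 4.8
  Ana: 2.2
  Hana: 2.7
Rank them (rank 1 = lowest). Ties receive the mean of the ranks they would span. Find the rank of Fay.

11.5

Sorted (ascending): 1.7, 1.8, 2.1, 2.2, 2.6, 2.7, 3.2, 4.3, 4.5, 4.6, 4.8, 4.8
The 2 values of 4.8 occupy positions 11–12 → average rank (11+12)/2 = 11.5.
Fay has value 4.8 → rank 11.5.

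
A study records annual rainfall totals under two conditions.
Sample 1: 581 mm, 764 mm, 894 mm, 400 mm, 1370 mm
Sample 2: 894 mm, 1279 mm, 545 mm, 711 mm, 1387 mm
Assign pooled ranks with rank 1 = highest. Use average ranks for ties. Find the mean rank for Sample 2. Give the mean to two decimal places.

Sorted (descending): 1387, 1370, 1279, 894, 894, 764, 711, 581, 545, 400
The 2 values of 894 occupy positions 4–5 → average rank (4+5)/2 = 4.5.
Sample 2 values → pooled ranks: 894→4.5, 1279→3, 545→9, 711→7, 1387→1
Mean rank = (4.5 + 3 + 9 + 7 + 1) / 5 = 4.90

4.90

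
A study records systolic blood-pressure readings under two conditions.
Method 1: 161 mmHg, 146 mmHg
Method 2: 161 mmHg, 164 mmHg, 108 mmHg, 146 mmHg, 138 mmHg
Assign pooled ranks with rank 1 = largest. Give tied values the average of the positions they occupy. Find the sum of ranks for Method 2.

21

Sorted (descending): 164, 161, 161, 146, 146, 138, 108
The 2 values of 161 occupy positions 2–3 → average rank (2+3)/2 = 2.5.
The 2 values of 146 occupy positions 4–5 → average rank (4+5)/2 = 4.5.
Method 2 values → pooled ranks: 161→2.5, 164→1, 108→7, 146→4.5, 138→6
Rank sum = 2.5 + 1 + 7 + 4.5 + 6 = 21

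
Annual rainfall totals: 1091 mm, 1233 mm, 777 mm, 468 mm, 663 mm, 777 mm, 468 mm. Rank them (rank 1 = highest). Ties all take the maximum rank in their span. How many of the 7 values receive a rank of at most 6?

5

Sorted (descending): 1233, 1091, 777, 777, 663, 468, 468
The 2 values of 777 occupy positions 3–4 → each gets rank 4.
The 2 values of 468 occupy positions 6–7 → each gets rank 7.
Ranks ≤ 6: {1, 2, 4, 4, 5} → 5 values.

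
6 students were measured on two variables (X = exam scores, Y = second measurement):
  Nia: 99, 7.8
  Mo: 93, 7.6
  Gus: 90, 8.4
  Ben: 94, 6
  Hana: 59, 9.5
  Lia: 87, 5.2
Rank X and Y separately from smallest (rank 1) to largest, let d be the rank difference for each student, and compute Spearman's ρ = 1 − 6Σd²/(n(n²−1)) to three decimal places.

Ranks of variable 1: 6, 4, 3, 5, 1, 2
Ranks of variable 2: 4, 3, 5, 2, 6, 1
d = r₁ − r₂: 2, 1, -2, 3, -5, 1
d²: 4, 1, 4, 9, 25, 1; Σd² = 44
ρ = 1 − 6·44/(6·35) = 1 − 264/210 = -0.257

-0.257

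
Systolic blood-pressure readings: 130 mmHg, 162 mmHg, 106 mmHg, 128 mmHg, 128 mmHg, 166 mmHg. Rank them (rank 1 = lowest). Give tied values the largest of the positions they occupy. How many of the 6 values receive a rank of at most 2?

Sorted (ascending): 106, 128, 128, 130, 162, 166
The 2 values of 128 occupy positions 2–3 → each gets rank 3.
Ranks ≤ 2: {1} → 1 value.

1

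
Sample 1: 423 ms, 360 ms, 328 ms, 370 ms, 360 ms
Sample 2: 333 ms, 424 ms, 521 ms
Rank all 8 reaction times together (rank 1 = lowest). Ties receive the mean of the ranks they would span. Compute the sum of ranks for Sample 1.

19

Sorted (ascending): 328, 333, 360, 360, 370, 423, 424, 521
The 2 values of 360 occupy positions 3–4 → average rank (3+4)/2 = 3.5.
Sample 1 values → pooled ranks: 423→6, 360→3.5, 328→1, 370→5, 360→3.5
Rank sum = 6 + 3.5 + 1 + 5 + 3.5 = 19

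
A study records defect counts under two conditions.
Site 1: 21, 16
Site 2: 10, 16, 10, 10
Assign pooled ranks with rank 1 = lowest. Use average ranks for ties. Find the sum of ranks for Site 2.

10.5

Sorted (ascending): 10, 10, 10, 16, 16, 21
The 3 values of 10 occupy positions 1–3 → average rank 2.
The 2 values of 16 occupy positions 4–5 → average rank (4+5)/2 = 4.5.
Site 2 values → pooled ranks: 10→2, 16→4.5, 10→2, 10→2
Rank sum = 2 + 4.5 + 2 + 2 = 10.5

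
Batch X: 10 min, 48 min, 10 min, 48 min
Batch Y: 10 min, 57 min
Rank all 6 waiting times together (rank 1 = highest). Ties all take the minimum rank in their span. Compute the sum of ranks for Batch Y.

Sorted (descending): 57, 48, 48, 10, 10, 10
The 2 values of 48 occupy positions 2–3 → each gets rank 2.
The 3 values of 10 occupy positions 4–6 → each gets rank 4.
Batch Y values → pooled ranks: 10→4, 57→1
Rank sum = 4 + 1 = 5

5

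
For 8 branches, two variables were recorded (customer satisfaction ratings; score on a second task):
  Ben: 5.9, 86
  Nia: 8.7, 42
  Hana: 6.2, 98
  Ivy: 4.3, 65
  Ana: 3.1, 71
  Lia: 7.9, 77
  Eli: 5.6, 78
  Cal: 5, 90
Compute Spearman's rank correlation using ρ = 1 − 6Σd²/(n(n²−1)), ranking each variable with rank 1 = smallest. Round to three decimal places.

Ranks of variable 1: 5, 8, 6, 2, 1, 7, 4, 3
Ranks of variable 2: 6, 1, 8, 2, 3, 4, 5, 7
d = r₁ − r₂: -1, 7, -2, 0, -2, 3, -1, -4
d²: 1, 49, 4, 0, 4, 9, 1, 16; Σd² = 84
ρ = 1 − 6·84/(8·63) = 1 − 504/504 = 0.000

0.000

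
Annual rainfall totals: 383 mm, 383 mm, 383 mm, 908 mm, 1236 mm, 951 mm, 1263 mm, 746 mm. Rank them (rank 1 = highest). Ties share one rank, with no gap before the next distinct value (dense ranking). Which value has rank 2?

1236

Sorted (descending): 1263, 1236, 951, 908, 746, 383, 383, 383
The 3 values of 383 share dense rank 6.
Remaining distinct values take the next consecutive integers.
Rank 2 → value 1236.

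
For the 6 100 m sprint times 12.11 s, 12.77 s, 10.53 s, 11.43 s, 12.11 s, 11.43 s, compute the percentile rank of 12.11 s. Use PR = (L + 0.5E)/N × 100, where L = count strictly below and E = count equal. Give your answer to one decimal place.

N = 6.
Strictly below 12.11: 3. Equal to 12.11: 2.
PR = (3 + 0.5·2)/6 × 100 = 66.7

66.7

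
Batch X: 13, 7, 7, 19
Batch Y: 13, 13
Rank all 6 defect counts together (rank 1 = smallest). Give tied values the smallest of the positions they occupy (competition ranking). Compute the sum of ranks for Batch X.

11

Sorted (ascending): 7, 7, 13, 13, 13, 19
The 2 values of 7 occupy positions 1–2 → each gets rank 1.
The 3 values of 13 occupy positions 3–5 → each gets rank 3.
Batch X values → pooled ranks: 13→3, 7→1, 7→1, 19→6
Rank sum = 3 + 1 + 1 + 6 = 11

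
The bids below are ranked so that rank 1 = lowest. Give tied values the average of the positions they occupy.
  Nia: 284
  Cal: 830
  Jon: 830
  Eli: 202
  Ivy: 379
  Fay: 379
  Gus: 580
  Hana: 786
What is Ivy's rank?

3.5

Sorted (ascending): 202, 284, 379, 379, 580, 786, 830, 830
The 2 values of 379 occupy positions 3–4 → average rank (3+4)/2 = 3.5.
The 2 values of 830 occupy positions 7–8 → average rank (7+8)/2 = 7.5.
Ivy has value 379 → rank 3.5.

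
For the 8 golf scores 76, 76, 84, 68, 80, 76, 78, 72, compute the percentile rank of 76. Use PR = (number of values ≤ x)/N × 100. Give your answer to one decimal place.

62.5

N = 8.
Strictly below 76: 2. Equal to 76: 3.
PR = 5/8 × 100 = 62.5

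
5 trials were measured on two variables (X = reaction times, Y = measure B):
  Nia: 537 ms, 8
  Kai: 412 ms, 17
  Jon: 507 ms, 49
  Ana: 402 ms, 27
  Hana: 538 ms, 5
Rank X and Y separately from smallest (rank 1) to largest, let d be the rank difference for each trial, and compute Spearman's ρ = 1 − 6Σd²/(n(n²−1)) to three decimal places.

Ranks of variable 1: 4, 2, 3, 1, 5
Ranks of variable 2: 2, 3, 5, 4, 1
d = r₁ − r₂: 2, -1, -2, -3, 4
d²: 4, 1, 4, 9, 16; Σd² = 34
ρ = 1 − 6·34/(5·24) = 1 − 204/120 = -0.700

-0.700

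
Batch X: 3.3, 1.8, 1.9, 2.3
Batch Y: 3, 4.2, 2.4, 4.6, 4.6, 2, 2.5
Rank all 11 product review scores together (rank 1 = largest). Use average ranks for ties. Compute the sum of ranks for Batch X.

Sorted (descending): 4.6, 4.6, 4.2, 3.3, 3, 2.5, 2.4, 2.3, 2, 1.9, 1.8
The 2 values of 4.6 occupy positions 1–2 → average rank (1+2)/2 = 1.5.
Batch X values → pooled ranks: 3.3→4, 1.8→11, 1.9→10, 2.3→8
Rank sum = 4 + 11 + 10 + 8 = 33

33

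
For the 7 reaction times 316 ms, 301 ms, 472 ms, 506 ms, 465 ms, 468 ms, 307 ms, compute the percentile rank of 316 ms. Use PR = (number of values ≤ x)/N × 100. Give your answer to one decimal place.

42.9

N = 7.
Strictly below 316: 2. Equal to 316: 1.
PR = 3/7 × 100 = 42.9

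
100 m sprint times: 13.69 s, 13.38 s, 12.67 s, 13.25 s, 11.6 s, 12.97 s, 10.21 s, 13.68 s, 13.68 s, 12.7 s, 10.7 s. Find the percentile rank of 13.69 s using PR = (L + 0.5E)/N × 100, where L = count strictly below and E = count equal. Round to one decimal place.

95.5

N = 11.
Strictly below 13.69: 10. Equal to 13.69: 1.
PR = (10 + 0.5·1)/11 × 100 = 95.5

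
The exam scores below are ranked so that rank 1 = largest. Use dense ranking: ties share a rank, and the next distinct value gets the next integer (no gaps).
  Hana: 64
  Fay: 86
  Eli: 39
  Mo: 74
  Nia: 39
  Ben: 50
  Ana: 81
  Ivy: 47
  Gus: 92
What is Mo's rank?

4

Sorted (descending): 92, 86, 81, 74, 64, 50, 47, 39, 39
The 2 values of 39 share dense rank 8.
Remaining distinct values take the next consecutive integers.
Mo has value 74 → rank 4.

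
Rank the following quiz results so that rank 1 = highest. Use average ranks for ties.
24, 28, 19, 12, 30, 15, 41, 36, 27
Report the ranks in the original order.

Sorted (descending): 41, 36, 30, 28, 27, 24, 19, 15, 12
No ties — each value takes its position as its rank.

6, 4, 7, 9, 3, 8, 1, 2, 5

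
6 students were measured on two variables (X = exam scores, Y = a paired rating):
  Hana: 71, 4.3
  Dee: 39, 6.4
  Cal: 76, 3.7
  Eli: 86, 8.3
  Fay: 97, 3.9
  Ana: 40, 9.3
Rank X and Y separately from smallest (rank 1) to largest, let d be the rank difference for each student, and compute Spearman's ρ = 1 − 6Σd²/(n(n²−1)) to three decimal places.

Ranks of variable 1: 3, 1, 4, 5, 6, 2
Ranks of variable 2: 3, 4, 1, 5, 2, 6
d = r₁ − r₂: 0, -3, 3, 0, 4, -4
d²: 0, 9, 9, 0, 16, 16; Σd² = 50
ρ = 1 − 6·50/(6·35) = 1 − 300/210 = -0.429

-0.429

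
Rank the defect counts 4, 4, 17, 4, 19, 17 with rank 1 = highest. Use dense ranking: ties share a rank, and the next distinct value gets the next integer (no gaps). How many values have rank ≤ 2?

Sorted (descending): 19, 17, 17, 4, 4, 4
The 2 values of 17 share dense rank 2.
The 3 values of 4 share dense rank 3.
Remaining distinct values take the next consecutive integers.
Ranks ≤ 2: {1, 2, 2} → 3 values.

3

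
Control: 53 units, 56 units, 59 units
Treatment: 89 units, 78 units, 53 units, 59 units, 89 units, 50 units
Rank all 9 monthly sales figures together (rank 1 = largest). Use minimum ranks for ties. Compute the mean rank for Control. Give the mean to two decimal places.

5.67

Sorted (descending): 89, 89, 78, 59, 59, 56, 53, 53, 50
The 2 values of 89 occupy positions 1–2 → each gets rank 1.
The 2 values of 59 occupy positions 4–5 → each gets rank 4.
The 2 values of 53 occupy positions 7–8 → each gets rank 7.
Control values → pooled ranks: 53→7, 56→6, 59→4
Mean rank = (7 + 6 + 4) / 3 = 5.67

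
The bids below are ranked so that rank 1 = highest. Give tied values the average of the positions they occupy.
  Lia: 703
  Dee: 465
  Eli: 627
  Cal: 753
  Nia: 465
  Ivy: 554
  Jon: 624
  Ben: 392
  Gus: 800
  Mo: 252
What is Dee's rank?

Sorted (descending): 800, 753, 703, 627, 624, 554, 465, 465, 392, 252
The 2 values of 465 occupy positions 7–8 → average rank (7+8)/2 = 7.5.
Dee has value 465 → rank 7.5.

7.5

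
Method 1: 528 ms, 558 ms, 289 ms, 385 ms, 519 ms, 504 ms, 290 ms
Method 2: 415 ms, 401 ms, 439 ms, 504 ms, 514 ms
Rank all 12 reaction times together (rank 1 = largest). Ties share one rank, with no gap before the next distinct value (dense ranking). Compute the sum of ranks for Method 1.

Sorted (descending): 558, 528, 519, 514, 504, 504, 439, 415, 401, 385, 290, 289
The 2 values of 504 share dense rank 5.
Remaining distinct values take the next consecutive integers.
Method 1 values → pooled ranks: 528→2, 558→1, 289→11, 385→9, 519→3, 504→5, 290→10
Rank sum = 2 + 1 + 11 + 9 + 3 + 5 + 10 = 41

41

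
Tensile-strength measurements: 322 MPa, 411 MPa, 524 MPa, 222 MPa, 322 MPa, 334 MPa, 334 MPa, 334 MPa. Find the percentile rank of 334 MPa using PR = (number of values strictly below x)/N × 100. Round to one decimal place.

N = 8.
Strictly below 334: 3. Equal to 334: 3.
PR = 3/8 × 100 = 37.5

37.5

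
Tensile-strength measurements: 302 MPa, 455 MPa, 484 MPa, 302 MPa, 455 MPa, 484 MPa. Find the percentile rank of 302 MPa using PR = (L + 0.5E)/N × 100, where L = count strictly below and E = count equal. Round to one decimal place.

N = 6.
Strictly below 302: 0. Equal to 302: 2.
PR = (0 + 0.5·2)/6 × 100 = 16.7

16.7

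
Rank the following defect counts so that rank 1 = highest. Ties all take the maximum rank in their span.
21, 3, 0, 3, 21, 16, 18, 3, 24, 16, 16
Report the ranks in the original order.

Sorted (descending): 24, 21, 21, 18, 16, 16, 16, 3, 3, 3, 0
The 2 values of 21 occupy positions 2–3 → each gets rank 3.
The 3 values of 16 occupy positions 5–7 → each gets rank 7.
The 3 values of 3 occupy positions 8–10 → each gets rank 10.

3, 10, 11, 10, 3, 7, 4, 10, 1, 7, 7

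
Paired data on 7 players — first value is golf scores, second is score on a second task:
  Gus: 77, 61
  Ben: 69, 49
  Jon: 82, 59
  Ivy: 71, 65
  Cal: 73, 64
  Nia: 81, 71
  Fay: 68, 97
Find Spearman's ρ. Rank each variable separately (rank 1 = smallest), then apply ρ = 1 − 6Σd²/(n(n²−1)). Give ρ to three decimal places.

-0.250

Ranks of variable 1: 5, 2, 7, 3, 4, 6, 1
Ranks of variable 2: 3, 1, 2, 5, 4, 6, 7
d = r₁ − r₂: 2, 1, 5, -2, 0, 0, -6
d²: 4, 1, 25, 4, 0, 0, 36; Σd² = 70
ρ = 1 − 6·70/(7·48) = 1 − 420/336 = -0.250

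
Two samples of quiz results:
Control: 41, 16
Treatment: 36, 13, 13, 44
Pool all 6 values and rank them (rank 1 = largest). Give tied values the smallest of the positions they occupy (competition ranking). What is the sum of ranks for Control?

6

Sorted (descending): 44, 41, 36, 16, 13, 13
The 2 values of 13 occupy positions 5–6 → each gets rank 5.
Control values → pooled ranks: 41→2, 16→4
Rank sum = 2 + 4 = 6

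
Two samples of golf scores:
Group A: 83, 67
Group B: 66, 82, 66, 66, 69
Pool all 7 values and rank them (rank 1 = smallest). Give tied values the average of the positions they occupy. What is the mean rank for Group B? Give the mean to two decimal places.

3.40

Sorted (ascending): 66, 66, 66, 67, 69, 82, 83
The 3 values of 66 occupy positions 1–3 → average rank 2.
Group B values → pooled ranks: 66→2, 82→6, 66→2, 66→2, 69→5
Mean rank = (2 + 6 + 2 + 2 + 5) / 5 = 3.40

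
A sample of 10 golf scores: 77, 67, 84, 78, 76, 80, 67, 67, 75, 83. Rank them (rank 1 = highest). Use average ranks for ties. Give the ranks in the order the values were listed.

Sorted (descending): 84, 83, 80, 78, 77, 76, 75, 67, 67, 67
The 3 values of 67 occupy positions 8–10 → average rank 9.

5, 9, 1, 4, 6, 3, 9, 9, 7, 2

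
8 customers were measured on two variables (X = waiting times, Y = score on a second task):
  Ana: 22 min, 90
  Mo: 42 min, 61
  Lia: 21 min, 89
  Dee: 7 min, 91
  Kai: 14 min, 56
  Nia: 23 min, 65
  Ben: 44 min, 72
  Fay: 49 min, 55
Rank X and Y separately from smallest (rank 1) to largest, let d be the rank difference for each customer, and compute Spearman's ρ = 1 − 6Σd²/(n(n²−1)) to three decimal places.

-0.548

Ranks of variable 1: 4, 6, 3, 1, 2, 5, 7, 8
Ranks of variable 2: 7, 3, 6, 8, 2, 4, 5, 1
d = r₁ − r₂: -3, 3, -3, -7, 0, 1, 2, 7
d²: 9, 9, 9, 49, 0, 1, 4, 49; Σd² = 130
ρ = 1 − 6·130/(8·63) = 1 − 780/504 = -0.548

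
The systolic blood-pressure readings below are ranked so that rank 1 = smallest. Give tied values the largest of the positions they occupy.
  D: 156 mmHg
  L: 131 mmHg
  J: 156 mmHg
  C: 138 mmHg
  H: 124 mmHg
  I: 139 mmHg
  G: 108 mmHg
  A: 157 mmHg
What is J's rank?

Sorted (ascending): 108, 124, 131, 138, 139, 156, 156, 157
The 2 values of 156 occupy positions 6–7 → each gets rank 7.
J has value 156 mmHg → rank 7.

7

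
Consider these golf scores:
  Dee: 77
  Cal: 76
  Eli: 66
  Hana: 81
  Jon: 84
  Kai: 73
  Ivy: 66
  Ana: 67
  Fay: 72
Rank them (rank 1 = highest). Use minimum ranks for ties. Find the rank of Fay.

6

Sorted (descending): 84, 81, 77, 76, 73, 72, 67, 66, 66
The 2 values of 66 occupy positions 8–9 → each gets rank 8.
Fay has value 72 → rank 6.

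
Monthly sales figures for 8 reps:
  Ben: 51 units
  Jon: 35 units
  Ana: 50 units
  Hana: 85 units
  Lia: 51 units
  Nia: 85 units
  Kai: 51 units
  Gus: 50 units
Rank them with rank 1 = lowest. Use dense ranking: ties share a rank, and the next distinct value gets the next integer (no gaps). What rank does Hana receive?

4

Sorted (ascending): 35, 50, 50, 51, 51, 51, 85, 85
The 2 values of 50 share dense rank 2.
The 3 values of 51 share dense rank 3.
The 2 values of 85 share dense rank 4.
Remaining distinct values take the next consecutive integers.
Hana has value 85 units → rank 4.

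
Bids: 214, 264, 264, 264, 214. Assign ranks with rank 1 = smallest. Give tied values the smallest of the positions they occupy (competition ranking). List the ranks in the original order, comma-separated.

1, 3, 3, 3, 1

Sorted (ascending): 214, 214, 264, 264, 264
The 2 values of 214 occupy positions 1–2 → each gets rank 1.
The 3 values of 264 occupy positions 3–5 → each gets rank 3.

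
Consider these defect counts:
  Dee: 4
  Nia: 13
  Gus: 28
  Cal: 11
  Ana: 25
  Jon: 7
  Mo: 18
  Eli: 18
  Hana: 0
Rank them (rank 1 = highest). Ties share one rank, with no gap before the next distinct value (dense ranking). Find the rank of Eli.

Sorted (descending): 28, 25, 18, 18, 13, 11, 7, 4, 0
The 2 values of 18 share dense rank 3.
Remaining distinct values take the next consecutive integers.
Eli has value 18 → rank 3.

3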